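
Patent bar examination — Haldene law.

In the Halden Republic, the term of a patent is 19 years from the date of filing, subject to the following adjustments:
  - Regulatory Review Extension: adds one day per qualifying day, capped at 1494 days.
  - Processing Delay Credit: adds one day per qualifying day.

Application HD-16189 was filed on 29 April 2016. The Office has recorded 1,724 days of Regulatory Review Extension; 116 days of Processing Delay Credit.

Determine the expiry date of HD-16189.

September 25, 2039

Base term: filing date + 19 years → 29 April 2035.
Regulatory Review Extension: 1724 days claimed exceeds the 1494-day cap, so +1494 days → 1 June 2039.
Processing Delay Credit: +116 days → 25 September 2039.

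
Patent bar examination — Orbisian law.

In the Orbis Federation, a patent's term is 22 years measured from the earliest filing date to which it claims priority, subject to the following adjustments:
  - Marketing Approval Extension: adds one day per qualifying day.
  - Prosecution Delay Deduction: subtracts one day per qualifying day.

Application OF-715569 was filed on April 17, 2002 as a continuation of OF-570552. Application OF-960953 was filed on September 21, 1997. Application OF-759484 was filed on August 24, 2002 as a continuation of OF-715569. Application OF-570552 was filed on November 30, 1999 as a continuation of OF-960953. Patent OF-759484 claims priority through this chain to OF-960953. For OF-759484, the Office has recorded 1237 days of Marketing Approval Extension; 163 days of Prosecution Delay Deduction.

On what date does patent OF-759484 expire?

Earliest priority filing: 21 September 1997.
Base term: 21 September 1997 + 22 years → 21 September 2019.
Marketing Approval Extension: +1237 days → 9 February 2023.
Prosecution Delay Deduction: −163 days → 30 August 2022.

August 30, 2022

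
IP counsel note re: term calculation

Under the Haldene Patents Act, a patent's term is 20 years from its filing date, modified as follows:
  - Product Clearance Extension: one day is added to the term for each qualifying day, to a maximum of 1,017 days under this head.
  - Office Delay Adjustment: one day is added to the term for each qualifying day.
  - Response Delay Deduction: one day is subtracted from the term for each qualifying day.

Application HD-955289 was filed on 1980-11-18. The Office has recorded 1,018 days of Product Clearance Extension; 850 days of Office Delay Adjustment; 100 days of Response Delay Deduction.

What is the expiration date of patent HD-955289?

Base term: filing date + 20 years → 18 November 2000.
Product Clearance Extension: 1018 days claimed exceeds the 1017-day cap, so +1017 days → 1 September 2003.
Office Delay Adjustment: +850 days → 29 December 2005.
Response Delay Deduction: −100 days → 20 September 2005.

2005-09-20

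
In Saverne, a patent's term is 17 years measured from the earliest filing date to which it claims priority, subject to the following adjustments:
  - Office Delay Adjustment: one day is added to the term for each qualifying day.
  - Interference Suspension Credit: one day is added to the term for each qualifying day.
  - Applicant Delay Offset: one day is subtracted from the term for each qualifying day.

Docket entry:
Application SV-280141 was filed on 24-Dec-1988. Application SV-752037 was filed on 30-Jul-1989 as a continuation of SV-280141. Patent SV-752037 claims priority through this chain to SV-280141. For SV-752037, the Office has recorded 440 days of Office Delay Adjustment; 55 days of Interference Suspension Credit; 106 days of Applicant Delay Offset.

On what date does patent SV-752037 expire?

Earliest priority filing: 24 December 1988.
Base term: 24 December 1988 + 17 years → 24 December 2005.
Office Delay Adjustment: +440 days → 9 March 2007.
Interference Suspension Credit: +55 days → 3 May 2007.
Applicant Delay Offset: −106 days → 17 January 2007.

2007-01-17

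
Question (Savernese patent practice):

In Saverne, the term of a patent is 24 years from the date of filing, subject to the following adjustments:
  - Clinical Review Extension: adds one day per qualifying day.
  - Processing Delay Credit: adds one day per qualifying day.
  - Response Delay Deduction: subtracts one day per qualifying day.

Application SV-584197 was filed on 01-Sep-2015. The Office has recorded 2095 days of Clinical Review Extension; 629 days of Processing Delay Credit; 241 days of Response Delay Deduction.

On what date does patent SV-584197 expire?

2046-06-19

Base term: filing date + 24 years → 1 September 2039.
Clinical Review Extension: +2095 days → 27 May 2045.
Processing Delay Credit: +629 days → 15 February 2047.
Response Delay Deduction: −241 days → 19 June 2046.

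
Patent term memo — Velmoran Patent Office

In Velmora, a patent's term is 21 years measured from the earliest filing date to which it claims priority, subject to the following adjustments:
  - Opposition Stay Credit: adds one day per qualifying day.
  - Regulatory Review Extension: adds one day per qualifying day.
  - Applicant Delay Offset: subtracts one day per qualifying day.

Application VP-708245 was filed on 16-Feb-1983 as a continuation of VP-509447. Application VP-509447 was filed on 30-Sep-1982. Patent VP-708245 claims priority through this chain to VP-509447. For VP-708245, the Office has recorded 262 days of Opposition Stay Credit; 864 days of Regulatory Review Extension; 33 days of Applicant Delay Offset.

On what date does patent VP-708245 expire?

September 27, 2006

Earliest priority filing: 30 September 1982.
Base term: 30 September 1982 + 21 years → 30 September 2003.
Opposition Stay Credit: +262 days → 18 June 2004.
Regulatory Review Extension: +864 days → 30 October 2006.
Applicant Delay Offset: −33 days → 27 September 2006.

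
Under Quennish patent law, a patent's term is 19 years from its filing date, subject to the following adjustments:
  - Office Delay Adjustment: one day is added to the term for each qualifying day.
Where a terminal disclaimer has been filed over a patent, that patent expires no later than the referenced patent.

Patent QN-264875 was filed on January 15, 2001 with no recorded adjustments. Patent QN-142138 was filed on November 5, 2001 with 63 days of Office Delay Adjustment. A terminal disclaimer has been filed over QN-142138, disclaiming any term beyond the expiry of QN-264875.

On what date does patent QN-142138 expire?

Natural term of QN-142138:
  Base: filing + 19 years → 5 November 2020.
  Office Delay Adjustment: +63 days → 7 January 2021.
Expiry of referenced patent QN-264875:
  Base: filing + 19 years → 15 January 2020.
Terminal disclaimer: QN-142138 expires on the earlier of 7 January 2021 and 15 January 2020.

January 15, 2020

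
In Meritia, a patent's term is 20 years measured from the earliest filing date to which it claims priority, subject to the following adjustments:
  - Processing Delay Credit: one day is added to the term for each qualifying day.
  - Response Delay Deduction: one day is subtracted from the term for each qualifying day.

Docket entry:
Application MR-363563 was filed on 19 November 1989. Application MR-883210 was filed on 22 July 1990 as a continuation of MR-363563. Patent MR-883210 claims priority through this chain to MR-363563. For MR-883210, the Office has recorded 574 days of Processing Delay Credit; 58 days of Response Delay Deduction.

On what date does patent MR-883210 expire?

2011-04-19

Earliest priority filing: 19 November 1989.
Base term: 19 November 1989 + 20 years → 19 November 2009.
Processing Delay Credit: +574 days → 16 June 2011.
Response Delay Deduction: −58 days → 19 April 2011.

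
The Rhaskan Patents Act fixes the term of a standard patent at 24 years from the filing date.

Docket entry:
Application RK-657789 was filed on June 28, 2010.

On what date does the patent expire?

2034-06-28

Filing date + 24 years → 28 June 2034.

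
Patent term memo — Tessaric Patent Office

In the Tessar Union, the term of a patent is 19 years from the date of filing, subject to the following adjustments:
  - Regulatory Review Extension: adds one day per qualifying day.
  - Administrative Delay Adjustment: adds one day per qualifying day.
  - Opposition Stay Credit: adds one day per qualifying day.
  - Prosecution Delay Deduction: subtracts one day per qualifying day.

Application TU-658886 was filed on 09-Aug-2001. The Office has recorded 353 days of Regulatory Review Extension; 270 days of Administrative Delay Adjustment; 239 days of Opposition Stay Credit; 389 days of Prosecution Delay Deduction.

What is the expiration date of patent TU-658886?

Base term: filing date + 19 years → 9 August 2020.
Regulatory Review Extension: +353 days → 28 July 2021.
Administrative Delay Adjustment: +270 days → 24 April 2022.
Opposition Stay Credit: +239 days → 19 December 2022.
Prosecution Delay Deduction: −389 days → 25 November 2021.

November 25, 2021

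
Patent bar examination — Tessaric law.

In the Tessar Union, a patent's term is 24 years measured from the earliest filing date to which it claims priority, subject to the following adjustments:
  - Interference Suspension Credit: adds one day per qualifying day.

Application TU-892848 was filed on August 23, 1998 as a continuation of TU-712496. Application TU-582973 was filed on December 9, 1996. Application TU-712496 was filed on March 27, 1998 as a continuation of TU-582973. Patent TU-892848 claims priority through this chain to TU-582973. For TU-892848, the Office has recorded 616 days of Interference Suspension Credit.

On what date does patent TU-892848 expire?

August 17, 2022

Earliest priority filing: 9 December 1996.
Base term: 9 December 1996 + 24 years → 9 December 2020.
Interference Suspension Credit: +616 days → 17 August 2022.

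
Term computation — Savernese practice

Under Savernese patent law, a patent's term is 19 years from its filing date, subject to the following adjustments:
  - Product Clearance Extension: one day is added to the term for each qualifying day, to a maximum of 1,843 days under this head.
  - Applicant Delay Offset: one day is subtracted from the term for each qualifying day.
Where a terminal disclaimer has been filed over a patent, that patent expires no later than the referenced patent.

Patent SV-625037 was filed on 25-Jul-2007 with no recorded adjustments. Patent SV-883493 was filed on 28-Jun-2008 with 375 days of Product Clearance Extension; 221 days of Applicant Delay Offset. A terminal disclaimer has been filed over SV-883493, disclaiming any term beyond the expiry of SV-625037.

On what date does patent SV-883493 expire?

2026-07-25

Natural term of SV-883493:
  Base: filing + 19 years → 28 June 2027.
  Product Clearance Extension: 375 days (within the 1843-day cap) → +375 days → 7 July 2028.
  Applicant Delay Offset: −221 days → 29 November 2027.
Expiry of referenced patent SV-625037:
  Base: filing + 19 years → 25 July 2026.
Terminal disclaimer: SV-883493 expires on the earlier of 29 November 2027 and 25 July 2026.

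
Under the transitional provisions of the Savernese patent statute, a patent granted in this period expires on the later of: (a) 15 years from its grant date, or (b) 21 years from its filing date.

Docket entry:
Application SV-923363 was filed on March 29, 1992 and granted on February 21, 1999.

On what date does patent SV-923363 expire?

February 21, 2014

(a) grant + 15 years → 21 February 2014.
(b) filing + 21 years → 29 March 2013.
Later of the two: 21 February 2014.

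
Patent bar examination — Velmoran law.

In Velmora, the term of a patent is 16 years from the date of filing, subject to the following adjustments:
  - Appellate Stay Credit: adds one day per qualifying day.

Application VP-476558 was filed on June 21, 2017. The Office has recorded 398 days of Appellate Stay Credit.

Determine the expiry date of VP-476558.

Base term: filing date + 16 years → 21 June 2033.
Appellate Stay Credit: +398 days → 24 July 2034.

2034-07-24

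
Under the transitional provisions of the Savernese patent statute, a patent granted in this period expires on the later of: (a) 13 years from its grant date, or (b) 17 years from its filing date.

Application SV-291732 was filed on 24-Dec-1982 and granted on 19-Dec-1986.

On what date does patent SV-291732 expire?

December 24, 1999

(a) grant + 13 years → 19 December 1999.
(b) filing + 17 years → 24 December 1999.
Later of the two: 24 December 1999.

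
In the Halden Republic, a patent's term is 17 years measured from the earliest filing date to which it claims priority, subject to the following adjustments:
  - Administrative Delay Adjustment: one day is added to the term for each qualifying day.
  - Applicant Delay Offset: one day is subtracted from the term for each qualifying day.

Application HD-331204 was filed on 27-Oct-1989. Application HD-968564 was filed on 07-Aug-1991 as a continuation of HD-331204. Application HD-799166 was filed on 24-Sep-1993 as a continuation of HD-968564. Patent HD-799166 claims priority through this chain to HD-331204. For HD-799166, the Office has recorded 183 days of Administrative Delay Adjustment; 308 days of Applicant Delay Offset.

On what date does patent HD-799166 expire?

Earliest priority filing: 27 October 1989.
Base term: 27 October 1989 + 17 years → 27 October 2006.
Administrative Delay Adjustment: +183 days → 28 April 2007.
Applicant Delay Offset: −308 days → 24 June 2006.

2006-06-24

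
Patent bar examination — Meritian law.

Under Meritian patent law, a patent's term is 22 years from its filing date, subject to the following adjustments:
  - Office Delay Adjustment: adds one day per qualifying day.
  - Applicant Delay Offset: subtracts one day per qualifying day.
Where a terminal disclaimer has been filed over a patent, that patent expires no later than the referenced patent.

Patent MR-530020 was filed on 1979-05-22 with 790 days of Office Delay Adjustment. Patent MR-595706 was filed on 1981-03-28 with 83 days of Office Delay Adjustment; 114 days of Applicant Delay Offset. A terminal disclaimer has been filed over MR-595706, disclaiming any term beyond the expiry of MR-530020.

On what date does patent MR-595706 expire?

2003-02-25

Natural term of MR-595706:
  Base: filing + 22 years → 28 March 2003.
  Office Delay Adjustment: +83 days → 19 June 2003.
  Applicant Delay Offset: −114 days → 25 February 2003.
Expiry of referenced patent MR-530020:
  Base: filing + 22 years → 22 May 2001.
  Office Delay Adjustment: +790 days → 21 July 2003.
Terminal disclaimer: MR-595706 expires on the earlier of 25 February 2003 and 21 July 2003.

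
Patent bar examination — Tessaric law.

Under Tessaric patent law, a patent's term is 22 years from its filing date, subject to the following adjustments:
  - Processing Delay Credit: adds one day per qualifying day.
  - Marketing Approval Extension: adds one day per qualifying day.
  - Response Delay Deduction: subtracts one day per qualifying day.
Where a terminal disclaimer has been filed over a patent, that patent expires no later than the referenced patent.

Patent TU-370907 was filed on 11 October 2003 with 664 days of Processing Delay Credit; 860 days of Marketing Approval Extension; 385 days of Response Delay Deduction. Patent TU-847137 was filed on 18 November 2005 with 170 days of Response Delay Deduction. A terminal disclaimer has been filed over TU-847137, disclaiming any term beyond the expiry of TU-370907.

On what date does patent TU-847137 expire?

2027-06-01

Natural term of TU-847137:
  Base: filing + 22 years → 18 November 2027.
  Response Delay Deduction: −170 days → 1 June 2027.
Expiry of referenced patent TU-370907:
  Base: filing + 22 years → 11 October 2025.
  Processing Delay Credit: +664 days → 6 August 2027.
  Marketing Approval Extension: +860 days → 13 December 2029.
  Response Delay Deduction: −385 days → 23 November 2028.
Terminal disclaimer: TU-847137 expires on the earlier of 1 June 2027 and 23 November 2028.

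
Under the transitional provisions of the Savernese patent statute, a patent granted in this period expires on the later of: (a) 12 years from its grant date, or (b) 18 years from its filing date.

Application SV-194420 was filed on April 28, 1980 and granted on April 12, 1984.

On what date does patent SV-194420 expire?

1998-04-28

(a) grant + 12 years → 12 April 1996.
(b) filing + 18 years → 28 April 1998.
Later of the two: 28 April 1998.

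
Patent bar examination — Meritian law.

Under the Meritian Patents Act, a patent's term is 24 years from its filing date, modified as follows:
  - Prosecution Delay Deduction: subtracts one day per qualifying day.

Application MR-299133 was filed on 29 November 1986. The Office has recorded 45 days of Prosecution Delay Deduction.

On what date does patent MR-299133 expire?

Base term: filing date + 24 years → 29 November 2010.
Prosecution Delay Deduction: −45 days → 15 October 2010.

2010-10-15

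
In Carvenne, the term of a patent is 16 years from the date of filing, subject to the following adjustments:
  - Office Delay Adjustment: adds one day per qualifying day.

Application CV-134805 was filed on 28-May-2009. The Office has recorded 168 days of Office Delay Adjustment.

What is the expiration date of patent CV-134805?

2025-11-12

Base term: filing date + 16 years → 28 May 2025.
Office Delay Adjustment: +168 days → 12 November 2025.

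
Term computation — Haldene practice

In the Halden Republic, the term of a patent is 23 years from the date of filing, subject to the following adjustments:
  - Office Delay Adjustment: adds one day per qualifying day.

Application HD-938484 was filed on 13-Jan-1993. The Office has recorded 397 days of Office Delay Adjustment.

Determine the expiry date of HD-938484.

February 13, 2017

Base term: filing date + 23 years → 13 January 2016.
Office Delay Adjustment: +397 days → 13 February 2017.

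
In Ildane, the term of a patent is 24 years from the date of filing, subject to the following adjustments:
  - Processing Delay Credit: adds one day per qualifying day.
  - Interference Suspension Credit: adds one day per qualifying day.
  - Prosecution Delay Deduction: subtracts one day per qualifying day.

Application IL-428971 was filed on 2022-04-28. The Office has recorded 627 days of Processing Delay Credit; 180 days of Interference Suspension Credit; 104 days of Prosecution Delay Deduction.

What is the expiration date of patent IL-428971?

Base term: filing date + 24 years → 28 April 2046.
Processing Delay Credit: +627 days → 15 January 2048.
Interference Suspension Credit: +180 days → 13 July 2048.
Prosecution Delay Deduction: −104 days → 31 March 2048.

March 31, 2048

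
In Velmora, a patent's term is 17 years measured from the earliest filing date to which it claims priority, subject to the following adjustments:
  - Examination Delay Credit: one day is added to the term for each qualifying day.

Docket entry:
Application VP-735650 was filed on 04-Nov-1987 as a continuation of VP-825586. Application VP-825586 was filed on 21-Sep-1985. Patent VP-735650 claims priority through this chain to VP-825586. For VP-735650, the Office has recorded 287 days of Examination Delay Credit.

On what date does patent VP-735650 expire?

2003-07-05

Earliest priority filing: 21 September 1985.
Base term: 21 September 1985 + 17 years → 21 September 2002.
Examination Delay Credit: +287 days → 5 July 2003.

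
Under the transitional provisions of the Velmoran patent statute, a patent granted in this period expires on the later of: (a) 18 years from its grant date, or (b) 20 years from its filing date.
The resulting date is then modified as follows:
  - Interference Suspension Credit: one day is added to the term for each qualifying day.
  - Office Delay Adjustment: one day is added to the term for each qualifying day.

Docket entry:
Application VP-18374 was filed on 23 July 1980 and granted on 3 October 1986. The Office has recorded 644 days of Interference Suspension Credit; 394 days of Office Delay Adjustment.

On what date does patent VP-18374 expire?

(a) grant + 18 years → 3 October 2004.
(b) filing + 20 years → 23 July 2000.
Later of the two: 3 October 2004.
Interference Suspension Credit: +644 days → 9 July 2006.
Office Delay Adjustment: +394 days → 7 August 2007.

2007-08-07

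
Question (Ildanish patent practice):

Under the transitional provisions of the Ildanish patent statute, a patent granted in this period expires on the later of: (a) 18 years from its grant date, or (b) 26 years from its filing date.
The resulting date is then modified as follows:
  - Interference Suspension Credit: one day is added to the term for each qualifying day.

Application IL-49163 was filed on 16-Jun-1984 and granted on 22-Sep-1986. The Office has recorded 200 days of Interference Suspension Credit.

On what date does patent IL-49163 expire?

(a) grant + 18 years → 22 September 2004.
(b) filing + 26 years → 16 June 2010.
Later of the two: 16 June 2010.
Interference Suspension Credit: +200 days → 2 January 2011.

2011-01-02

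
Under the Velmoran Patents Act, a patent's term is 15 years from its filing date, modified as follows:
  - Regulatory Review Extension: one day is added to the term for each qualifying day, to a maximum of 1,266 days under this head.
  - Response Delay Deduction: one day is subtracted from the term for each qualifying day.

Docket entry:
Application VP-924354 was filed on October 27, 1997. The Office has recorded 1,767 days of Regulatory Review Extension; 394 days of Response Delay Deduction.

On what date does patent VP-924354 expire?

Base term: filing date + 15 years → 27 October 2012.
Regulatory Review Extension: 1767 days claimed exceeds the 1266-day cap, so +1266 days → 15 April 2016.
Response Delay Deduction: −394 days → 18 March 2015.

2015-03-18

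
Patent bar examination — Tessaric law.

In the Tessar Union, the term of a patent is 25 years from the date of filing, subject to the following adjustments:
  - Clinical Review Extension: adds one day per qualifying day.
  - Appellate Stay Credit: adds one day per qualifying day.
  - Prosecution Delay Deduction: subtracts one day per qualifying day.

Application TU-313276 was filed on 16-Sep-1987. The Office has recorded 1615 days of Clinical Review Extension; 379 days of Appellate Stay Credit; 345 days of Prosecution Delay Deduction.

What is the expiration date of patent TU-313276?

2017-03-23

Base term: filing date + 25 years → 16 September 2012.
Clinical Review Extension: +1615 days → 17 February 2017.
Appellate Stay Credit: +379 days → 3 March 2018.
Prosecution Delay Deduction: −345 days → 23 March 2017.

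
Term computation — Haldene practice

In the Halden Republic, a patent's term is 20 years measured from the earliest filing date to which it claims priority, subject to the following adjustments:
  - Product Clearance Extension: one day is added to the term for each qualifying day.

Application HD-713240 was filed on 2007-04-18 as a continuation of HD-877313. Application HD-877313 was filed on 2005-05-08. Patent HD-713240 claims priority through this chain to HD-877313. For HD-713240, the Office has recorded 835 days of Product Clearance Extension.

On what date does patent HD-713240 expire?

Earliest priority filing: 8 May 2005.
Base term: 8 May 2005 + 20 years → 8 May 2025.
Product Clearance Extension: +835 days → 21 August 2027.

August 21, 2027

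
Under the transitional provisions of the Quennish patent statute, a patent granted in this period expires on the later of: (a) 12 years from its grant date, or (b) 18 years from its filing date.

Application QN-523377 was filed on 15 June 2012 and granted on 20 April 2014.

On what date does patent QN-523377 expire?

2030-06-15

(a) grant + 12 years → 20 April 2026.
(b) filing + 18 years → 15 June 2030.
Later of the two: 15 June 2030.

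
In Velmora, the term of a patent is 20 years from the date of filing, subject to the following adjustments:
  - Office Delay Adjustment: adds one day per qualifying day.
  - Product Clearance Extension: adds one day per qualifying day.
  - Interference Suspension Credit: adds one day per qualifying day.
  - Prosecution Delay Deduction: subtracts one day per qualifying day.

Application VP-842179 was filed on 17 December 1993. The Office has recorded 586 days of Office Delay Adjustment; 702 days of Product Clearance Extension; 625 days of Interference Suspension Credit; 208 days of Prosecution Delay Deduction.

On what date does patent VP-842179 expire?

Base term: filing date + 20 years → 17 December 2013.
Office Delay Adjustment: +586 days → 26 July 2015.
Product Clearance Extension: +702 days → 27 June 2017.
Interference Suspension Credit: +625 days → 14 March 2019.
Prosecution Delay Deduction: −208 days → 18 August 2018.

August 18, 2018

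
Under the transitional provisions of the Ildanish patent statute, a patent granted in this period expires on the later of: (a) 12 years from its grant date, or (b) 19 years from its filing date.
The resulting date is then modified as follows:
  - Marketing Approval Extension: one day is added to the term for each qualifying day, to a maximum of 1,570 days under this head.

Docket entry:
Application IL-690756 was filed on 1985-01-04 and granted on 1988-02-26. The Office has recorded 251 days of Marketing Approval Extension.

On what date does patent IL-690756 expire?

(a) grant + 12 years → 26 February 2000.
(b) filing + 19 years → 4 January 2004.
Later of the two: 4 January 2004.
Marketing Approval Extension: 251 days (within the 1570-day cap) → +251 days → 11 September 2004.

2004-09-11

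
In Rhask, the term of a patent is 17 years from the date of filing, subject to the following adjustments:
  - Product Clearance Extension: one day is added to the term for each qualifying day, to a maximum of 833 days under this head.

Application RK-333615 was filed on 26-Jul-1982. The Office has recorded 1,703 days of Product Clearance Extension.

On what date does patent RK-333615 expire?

November 5, 2001

Base term: filing date + 17 years → 26 July 1999.
Product Clearance Extension: 1703 days claimed exceeds the 833-day cap, so +833 days → 5 November 2001.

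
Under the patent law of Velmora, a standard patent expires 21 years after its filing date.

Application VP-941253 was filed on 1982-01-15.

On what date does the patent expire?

January 15, 2003

Filing date + 21 years → 15 January 2003.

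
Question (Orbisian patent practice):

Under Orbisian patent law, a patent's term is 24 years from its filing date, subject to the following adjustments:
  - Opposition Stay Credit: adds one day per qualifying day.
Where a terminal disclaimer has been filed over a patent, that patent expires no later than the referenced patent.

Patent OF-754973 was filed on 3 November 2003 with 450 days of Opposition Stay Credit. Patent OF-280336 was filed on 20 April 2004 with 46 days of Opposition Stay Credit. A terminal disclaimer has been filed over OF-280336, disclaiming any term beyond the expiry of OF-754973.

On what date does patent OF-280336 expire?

June 5, 2028

Natural term of OF-280336:
  Base: filing + 24 years → 20 April 2028.
  Opposition Stay Credit: +46 days → 5 June 2028.
Expiry of referenced patent OF-754973:
  Base: filing + 24 years → 3 November 2027.
  Opposition Stay Credit: +450 days → 26 January 2029.
Terminal disclaimer: OF-280336 expires on the earlier of 5 June 2028 and 26 January 2029.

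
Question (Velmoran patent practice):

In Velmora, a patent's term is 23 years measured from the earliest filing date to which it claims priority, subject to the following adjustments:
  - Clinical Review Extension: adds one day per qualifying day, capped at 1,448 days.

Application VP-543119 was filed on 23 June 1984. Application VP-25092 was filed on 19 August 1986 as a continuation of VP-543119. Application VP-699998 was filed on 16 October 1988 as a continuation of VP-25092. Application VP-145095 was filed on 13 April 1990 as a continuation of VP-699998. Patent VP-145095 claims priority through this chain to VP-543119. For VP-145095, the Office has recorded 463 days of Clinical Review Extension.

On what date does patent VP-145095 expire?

September 28, 2008

Earliest priority filing: 23 June 1984.
Base term: 23 June 1984 + 23 years → 23 June 2007.
Clinical Review Extension: 463 days (within the 1448-day cap) → +463 days → 28 September 2008.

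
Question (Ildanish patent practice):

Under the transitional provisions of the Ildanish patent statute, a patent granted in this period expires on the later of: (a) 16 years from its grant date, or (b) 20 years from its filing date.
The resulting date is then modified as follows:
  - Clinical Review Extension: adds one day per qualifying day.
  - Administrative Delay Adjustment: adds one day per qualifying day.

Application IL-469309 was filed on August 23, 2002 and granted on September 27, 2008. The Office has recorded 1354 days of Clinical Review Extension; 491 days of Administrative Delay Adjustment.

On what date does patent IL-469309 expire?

2029-10-16

(a) grant + 16 years → 27 September 2024.
(b) filing + 20 years → 23 August 2022.
Later of the two: 27 September 2024.
Clinical Review Extension: +1354 days → 12 June 2028.
Administrative Delay Adjustment: +491 days → 16 October 2029.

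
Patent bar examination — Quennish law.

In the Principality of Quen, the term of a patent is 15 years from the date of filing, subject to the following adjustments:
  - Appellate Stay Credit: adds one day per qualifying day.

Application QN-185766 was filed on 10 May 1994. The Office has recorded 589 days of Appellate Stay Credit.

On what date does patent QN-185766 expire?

Base term: filing date + 15 years → 10 May 2009.
Appellate Stay Credit: +589 days → 20 December 2010.

December 20, 2010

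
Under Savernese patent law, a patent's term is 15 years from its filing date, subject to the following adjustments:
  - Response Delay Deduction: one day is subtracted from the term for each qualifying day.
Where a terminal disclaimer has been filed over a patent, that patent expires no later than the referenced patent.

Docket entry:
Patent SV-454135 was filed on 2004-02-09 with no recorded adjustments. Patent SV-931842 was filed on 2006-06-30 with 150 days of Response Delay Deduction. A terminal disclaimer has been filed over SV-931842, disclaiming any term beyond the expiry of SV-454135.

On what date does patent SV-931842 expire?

Natural term of SV-931842:
  Base: filing + 15 years → 30 June 2021.
  Response Delay Deduction: −150 days → 31 January 2021.
Expiry of referenced patent SV-454135:
  Base: filing + 15 years → 9 February 2019.
Terminal disclaimer: SV-931842 expires on the earlier of 31 January 2021 and 9 February 2019.

2019-02-09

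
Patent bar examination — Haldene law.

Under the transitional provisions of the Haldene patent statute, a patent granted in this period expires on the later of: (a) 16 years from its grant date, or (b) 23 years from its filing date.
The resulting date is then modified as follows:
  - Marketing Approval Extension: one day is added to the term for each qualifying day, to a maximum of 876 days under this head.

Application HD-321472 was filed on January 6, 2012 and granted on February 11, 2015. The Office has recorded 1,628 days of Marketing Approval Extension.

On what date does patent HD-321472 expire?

May 31, 2037

(a) grant + 16 years → 11 February 2031.
(b) filing + 23 years → 6 January 2035.
Later of the two: 6 January 2035.
Marketing Approval Extension: 1628 days claimed exceeds the 876-day cap, so +876 days → 31 May 2037.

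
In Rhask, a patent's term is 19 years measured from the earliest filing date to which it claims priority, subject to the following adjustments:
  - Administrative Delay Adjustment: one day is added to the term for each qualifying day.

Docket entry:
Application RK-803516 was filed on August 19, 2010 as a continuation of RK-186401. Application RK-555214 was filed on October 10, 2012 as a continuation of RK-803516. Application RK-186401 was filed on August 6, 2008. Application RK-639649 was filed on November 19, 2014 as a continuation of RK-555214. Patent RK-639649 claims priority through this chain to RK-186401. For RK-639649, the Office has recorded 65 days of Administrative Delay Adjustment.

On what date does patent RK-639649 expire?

Earliest priority filing: 6 August 2008.
Base term: 6 August 2008 + 19 years → 6 August 2027.
Administrative Delay Adjustment: +65 days → 10 October 2027.

October 10, 2027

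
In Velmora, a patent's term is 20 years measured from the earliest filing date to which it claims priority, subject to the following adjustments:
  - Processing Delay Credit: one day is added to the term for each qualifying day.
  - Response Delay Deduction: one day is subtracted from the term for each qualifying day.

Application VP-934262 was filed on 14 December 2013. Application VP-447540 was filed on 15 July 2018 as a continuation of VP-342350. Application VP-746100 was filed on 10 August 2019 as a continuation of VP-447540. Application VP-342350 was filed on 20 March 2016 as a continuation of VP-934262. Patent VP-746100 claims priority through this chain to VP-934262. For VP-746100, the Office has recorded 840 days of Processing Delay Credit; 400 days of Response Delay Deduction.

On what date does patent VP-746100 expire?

Earliest priority filing: 14 December 2013.
Base term: 14 December 2013 + 20 years → 14 December 2033.
Processing Delay Credit: +840 days → 2 April 2036.
Response Delay Deduction: −400 days → 27 February 2035.

2035-02-27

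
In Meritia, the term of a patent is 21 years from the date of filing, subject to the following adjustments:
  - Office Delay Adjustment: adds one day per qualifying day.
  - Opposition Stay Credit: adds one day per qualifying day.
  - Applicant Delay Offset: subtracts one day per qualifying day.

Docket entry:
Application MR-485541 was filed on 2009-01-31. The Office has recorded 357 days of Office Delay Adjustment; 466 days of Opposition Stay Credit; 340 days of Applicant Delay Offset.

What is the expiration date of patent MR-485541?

2031-05-29

Base term: filing date + 21 years → 31 January 2030.
Office Delay Adjustment: +357 days → 23 January 2031.
Opposition Stay Credit: +466 days → 3 May 2032.
Applicant Delay Offset: −340 days → 29 May 2031.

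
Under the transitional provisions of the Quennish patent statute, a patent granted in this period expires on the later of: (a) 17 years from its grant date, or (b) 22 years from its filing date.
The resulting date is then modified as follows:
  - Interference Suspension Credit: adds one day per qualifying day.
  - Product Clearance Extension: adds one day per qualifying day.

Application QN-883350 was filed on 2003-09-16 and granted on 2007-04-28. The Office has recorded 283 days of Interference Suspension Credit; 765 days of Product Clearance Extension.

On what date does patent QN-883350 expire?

2028-07-30

(a) grant + 17 years → 28 April 2024.
(b) filing + 22 years → 16 September 2025.
Later of the two: 16 September 2025.
Interference Suspension Credit: +283 days → 26 June 2026.
Product Clearance Extension: +765 days → 30 July 2028.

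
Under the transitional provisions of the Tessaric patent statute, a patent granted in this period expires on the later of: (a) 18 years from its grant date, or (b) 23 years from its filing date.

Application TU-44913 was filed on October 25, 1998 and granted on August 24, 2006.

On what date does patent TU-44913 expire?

August 24, 2024

(a) grant + 18 years → 24 August 2024.
(b) filing + 23 years → 25 October 2021.
Later of the two: 24 August 2024.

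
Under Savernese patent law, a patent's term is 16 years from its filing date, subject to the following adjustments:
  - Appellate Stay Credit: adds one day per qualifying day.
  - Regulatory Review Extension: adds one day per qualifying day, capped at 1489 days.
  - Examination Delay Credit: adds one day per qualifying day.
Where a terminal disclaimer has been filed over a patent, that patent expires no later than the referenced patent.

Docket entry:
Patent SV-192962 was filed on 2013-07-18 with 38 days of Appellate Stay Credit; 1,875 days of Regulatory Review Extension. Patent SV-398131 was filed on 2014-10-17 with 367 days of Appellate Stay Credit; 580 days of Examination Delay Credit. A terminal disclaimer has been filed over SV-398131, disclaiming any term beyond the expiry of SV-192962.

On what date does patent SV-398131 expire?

Natural term of SV-398131:
  Base: filing + 16 years → 17 October 2030.
  Appellate Stay Credit: +367 days → 19 October 2031.
  Examination Delay Credit: +580 days → 21 May 2033.
Expiry of referenced patent SV-192962:
  Base: filing + 16 years → 18 July 2029.
  Appellate Stay Credit: +38 days → 25 August 2029.
  Regulatory Review Extension: 1875 days claimed exceeds the 1489-day cap, so +1489 days → 22 September 2033.
Terminal disclaimer: SV-398131 expires on the earlier of 21 May 2033 and 22 September 2033.

May 21, 2033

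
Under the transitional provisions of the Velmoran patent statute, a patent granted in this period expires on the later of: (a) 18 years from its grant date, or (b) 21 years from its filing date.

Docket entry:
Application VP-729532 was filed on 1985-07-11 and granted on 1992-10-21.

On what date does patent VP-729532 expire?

(a) grant + 18 years → 21 October 2010.
(b) filing + 21 years → 11 July 2006.
Later of the two: 21 October 2010.

2010-10-21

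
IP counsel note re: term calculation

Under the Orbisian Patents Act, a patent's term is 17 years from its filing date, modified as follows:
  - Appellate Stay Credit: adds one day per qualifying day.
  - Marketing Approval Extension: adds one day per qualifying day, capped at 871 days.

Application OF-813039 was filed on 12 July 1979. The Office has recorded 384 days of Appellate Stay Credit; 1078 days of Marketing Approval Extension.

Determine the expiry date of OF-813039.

December 19, 1999

Base term: filing date + 17 years → 12 July 1996.
Appellate Stay Credit: +384 days → 31 July 1997.
Marketing Approval Extension: 1078 days claimed exceeds the 871-day cap, so +871 days → 19 December 1999.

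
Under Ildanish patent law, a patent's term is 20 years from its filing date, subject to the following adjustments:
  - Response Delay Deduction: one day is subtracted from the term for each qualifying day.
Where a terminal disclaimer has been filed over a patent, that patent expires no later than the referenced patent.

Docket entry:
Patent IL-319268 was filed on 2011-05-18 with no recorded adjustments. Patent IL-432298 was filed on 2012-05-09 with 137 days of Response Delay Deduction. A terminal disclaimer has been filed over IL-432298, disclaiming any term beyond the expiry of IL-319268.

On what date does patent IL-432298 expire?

Natural term of IL-432298:
  Base: filing + 20 years → 9 May 2032.
  Response Delay Deduction: −137 days → 24 December 2031.
Expiry of referenced patent IL-319268:
  Base: filing + 20 years → 18 May 2031.
Terminal disclaimer: IL-432298 expires on the earlier of 24 December 2031 and 18 May 2031.

May 18, 2031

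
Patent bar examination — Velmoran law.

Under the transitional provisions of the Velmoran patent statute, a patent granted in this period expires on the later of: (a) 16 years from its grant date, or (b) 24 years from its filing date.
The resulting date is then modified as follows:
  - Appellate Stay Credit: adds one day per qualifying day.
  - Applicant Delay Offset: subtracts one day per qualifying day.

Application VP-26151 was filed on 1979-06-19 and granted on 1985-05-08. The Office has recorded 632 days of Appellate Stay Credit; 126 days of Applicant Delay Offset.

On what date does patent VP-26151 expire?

2004-11-06

(a) grant + 16 years → 8 May 2001.
(b) filing + 24 years → 19 June 2003.
Later of the two: 19 June 2003.
Appellate Stay Credit: +632 days → 12 March 2005.
Applicant Delay Offset: −126 days → 6 November 2004.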